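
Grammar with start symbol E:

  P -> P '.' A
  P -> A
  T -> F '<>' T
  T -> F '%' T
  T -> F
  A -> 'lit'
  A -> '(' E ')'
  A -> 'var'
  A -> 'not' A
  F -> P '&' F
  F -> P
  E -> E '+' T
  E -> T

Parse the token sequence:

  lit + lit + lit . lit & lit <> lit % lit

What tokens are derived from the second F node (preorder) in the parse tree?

[E [E [E [T [F [P [A lit]]]]] + [T [F [P [A lit]]]]] + [T [F [P [P [A lit]] . [A lit]] & [F [P [A lit]]]] <> [T [F [P [A lit]]] % [T [F [P [A lit]]]]]]]

lit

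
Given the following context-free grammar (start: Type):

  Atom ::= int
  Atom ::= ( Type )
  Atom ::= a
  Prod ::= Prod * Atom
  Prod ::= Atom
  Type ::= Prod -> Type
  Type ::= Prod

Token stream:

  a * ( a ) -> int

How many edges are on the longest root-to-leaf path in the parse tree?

6

[Type [Prod [Prod [Atom a]] * [Atom ( [Type [Prod [Atom a]]] )]] -> [Type [Prod [Atom int]]]]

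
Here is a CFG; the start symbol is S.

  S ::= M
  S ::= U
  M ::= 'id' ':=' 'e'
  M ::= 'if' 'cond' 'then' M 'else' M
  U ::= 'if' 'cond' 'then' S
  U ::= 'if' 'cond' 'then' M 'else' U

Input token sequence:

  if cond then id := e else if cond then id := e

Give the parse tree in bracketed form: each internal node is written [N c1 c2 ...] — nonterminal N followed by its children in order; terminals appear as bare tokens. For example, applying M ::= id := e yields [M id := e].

[S [U if cond then [M id := e] else [U if cond then [S [M id := e]]]]]

S
U
if cond then M else U
if cond then id := e else U
if cond then id := e else if cond then S
if cond then id := e else if cond then M
if cond then id := e else if cond then id := e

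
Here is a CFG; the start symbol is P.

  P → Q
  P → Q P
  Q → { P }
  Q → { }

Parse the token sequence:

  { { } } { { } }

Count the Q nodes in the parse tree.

4

[P [Q { [P [Q { }]] }] [P [Q { [P [Q { }]] }]]]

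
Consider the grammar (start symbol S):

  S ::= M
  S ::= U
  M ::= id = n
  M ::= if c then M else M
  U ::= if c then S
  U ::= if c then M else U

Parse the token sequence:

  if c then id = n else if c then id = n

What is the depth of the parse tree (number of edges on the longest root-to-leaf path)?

5

[S [U if c then [M id = n] else [U if c then [S [M id = n]]]]]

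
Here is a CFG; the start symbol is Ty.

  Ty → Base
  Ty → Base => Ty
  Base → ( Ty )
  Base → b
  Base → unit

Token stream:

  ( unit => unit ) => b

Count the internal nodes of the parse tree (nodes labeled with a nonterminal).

8

[Ty [Base ( [Ty [Base unit] => [Ty [Base unit]]] )] => [Ty [Base b]]]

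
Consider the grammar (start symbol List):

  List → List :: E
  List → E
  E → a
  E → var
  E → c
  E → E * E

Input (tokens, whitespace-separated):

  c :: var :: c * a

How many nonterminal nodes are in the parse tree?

8

[List [List [List [E c]] :: [E var]] :: [E [E c] * [E a]]]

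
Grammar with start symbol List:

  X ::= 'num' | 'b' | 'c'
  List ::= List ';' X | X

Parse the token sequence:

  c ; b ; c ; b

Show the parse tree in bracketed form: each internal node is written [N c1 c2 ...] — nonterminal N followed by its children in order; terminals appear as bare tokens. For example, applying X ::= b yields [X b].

[List [List [List [List [X c]] ; [X b]] ; [X c]] ; [X b]]

List
List ; X
List ; X ; X
List ; X ; X ; X
X ; X ; X ; X
c ; X ; X ; X
c ; b ; X ; X
c ; b ; c ; X
c ; b ; c ; b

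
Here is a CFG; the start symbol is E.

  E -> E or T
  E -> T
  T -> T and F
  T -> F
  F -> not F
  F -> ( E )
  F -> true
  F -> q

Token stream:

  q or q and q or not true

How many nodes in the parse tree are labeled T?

[E [E [E [T [F q]]] or [T [T [F q]] and [F q]]] or [T [F not [F true]]]]

4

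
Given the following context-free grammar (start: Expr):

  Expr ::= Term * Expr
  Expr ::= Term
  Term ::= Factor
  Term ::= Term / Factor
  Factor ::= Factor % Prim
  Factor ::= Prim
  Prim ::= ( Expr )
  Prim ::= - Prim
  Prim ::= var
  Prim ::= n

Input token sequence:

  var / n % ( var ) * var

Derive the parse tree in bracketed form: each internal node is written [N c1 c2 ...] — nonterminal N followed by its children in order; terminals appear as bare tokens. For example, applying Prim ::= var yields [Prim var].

Expr
Term * Expr
Term / Factor * Expr
Factor / Factor * Expr
Prim / Factor * Expr
var / Factor * Expr
var / Factor % Prim * Expr
var / Prim % Prim * Expr
var / n % Prim * Expr
var / n % ( Expr ) * Expr
var / n % ( Term ) * Expr
var / n % ( Factor ) * Expr
var / n % ( Prim ) * Expr
var / n % ( var ) * Expr
var / n % ( var ) * Term
var / n % ( var ) * Factor
var / n % ( var ) * Prim
var / n % ( var ) * var

[Expr [Term [Term [Factor [Prim var]]] / [Factor [Factor [Prim n]] % [Prim ( [Expr [Term [Factor [Prim var]]]] )]]] * [Expr [Term [Factor [Prim var]]]]]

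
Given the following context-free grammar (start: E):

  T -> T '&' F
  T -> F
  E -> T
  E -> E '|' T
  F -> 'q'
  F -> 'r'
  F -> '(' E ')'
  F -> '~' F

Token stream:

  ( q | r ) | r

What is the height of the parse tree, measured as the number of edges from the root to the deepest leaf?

8

[E [E [T [F ( [E [E [T [F q]]] | [T [F r]]] )]]] | [T [F r]]]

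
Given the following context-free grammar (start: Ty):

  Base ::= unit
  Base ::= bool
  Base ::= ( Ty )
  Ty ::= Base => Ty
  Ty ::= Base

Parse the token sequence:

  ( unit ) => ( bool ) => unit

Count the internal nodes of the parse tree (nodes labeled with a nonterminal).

[Ty [Base ( [Ty [Base unit]] )] => [Ty [Base ( [Ty [Base bool]] )] => [Ty [Base unit]]]]

10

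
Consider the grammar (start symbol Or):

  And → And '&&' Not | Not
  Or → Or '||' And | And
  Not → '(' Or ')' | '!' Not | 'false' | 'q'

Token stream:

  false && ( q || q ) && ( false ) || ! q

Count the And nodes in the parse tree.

[Or [Or [And [And [And [Not false]] && [Not ( [Or [Or [And [Not q]]] || [And [Not q]]] )]] && [Not ( [Or [And [Not false]]] )]]] || [And [Not ! [Not q]]]]

7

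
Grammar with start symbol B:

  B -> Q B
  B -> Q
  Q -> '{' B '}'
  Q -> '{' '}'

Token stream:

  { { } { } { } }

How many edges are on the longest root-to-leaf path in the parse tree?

6

[B [Q { [B [Q { }] [B [Q { }] [B [Q { }]]]] }]]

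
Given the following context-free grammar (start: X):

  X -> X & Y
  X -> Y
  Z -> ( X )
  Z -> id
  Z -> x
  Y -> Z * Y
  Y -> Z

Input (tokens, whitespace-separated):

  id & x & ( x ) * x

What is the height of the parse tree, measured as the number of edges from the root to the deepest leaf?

[X [X [X [Y [Z id]]] & [Y [Z x]]] & [Y [Z ( [X [Y [Z x]]] )] * [Y [Z x]]]]

6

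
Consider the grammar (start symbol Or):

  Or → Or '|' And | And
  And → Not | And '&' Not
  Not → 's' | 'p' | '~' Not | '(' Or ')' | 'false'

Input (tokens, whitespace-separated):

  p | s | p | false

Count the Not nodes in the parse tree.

4

[Or [Or [Or [Or [And [Not p]]] | [And [Not s]]] | [And [Not p]]] | [And [Not false]]]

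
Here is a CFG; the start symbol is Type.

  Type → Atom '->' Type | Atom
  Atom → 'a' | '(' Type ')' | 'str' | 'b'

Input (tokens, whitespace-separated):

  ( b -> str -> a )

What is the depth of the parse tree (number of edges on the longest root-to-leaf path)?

6

[Type [Atom ( [Type [Atom b] -> [Type [Atom str] -> [Type [Atom a]]]] )]]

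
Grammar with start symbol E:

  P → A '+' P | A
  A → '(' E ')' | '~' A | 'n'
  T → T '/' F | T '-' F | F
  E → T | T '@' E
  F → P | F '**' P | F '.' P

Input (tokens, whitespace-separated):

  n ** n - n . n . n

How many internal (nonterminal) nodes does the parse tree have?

18

[E [T [T [F [F [P [A n]]] ** [P [A n]]]] - [F [F [F [P [A n]]] . [P [A n]]] . [P [A n]]]]]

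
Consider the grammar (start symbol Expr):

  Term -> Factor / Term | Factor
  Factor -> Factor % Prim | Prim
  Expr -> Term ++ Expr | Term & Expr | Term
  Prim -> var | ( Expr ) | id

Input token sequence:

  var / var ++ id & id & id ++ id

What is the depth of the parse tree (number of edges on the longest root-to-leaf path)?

[Expr [Term [Factor [Prim var]] / [Term [Factor [Prim var]]]] ++ [Expr [Term [Factor [Prim id]]] & [Expr [Term [Factor [Prim id]]] & [Expr [Term [Factor [Prim id]]] ++ [Expr [Term [Factor [Prim id]]]]]]]]

8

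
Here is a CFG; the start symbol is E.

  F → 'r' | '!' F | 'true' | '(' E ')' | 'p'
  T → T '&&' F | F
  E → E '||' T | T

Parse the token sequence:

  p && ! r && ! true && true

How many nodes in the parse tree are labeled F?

[E [T [T [T [T [F p]] && [F ! [F r]]] && [F ! [F true]]] && [F true]]]

6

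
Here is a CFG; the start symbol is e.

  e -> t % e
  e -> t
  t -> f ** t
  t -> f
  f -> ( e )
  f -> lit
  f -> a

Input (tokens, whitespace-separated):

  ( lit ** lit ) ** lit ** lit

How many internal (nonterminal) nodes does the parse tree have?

[e [t [f ( [e [t [f lit] ** [t [f lit]]]] )] ** [t [f lit] ** [t [f lit]]]]]

12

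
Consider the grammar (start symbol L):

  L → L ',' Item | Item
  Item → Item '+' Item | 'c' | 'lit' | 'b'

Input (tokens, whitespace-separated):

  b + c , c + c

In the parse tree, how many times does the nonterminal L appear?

[L [L [Item [Item b] + [Item c]]] , [Item [Item c] + [Item c]]]

2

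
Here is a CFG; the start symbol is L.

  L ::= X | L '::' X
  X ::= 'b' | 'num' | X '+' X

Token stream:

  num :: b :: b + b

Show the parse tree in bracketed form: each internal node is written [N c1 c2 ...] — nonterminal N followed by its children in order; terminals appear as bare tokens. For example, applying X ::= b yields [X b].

L
L :: X
L :: X :: X
X :: X :: X
num :: X :: X
num :: b :: X
num :: b :: X + X
num :: b :: b + X
num :: b :: b + b

[L [L [L [X num]] :: [X b]] :: [X [X b] + [X b]]]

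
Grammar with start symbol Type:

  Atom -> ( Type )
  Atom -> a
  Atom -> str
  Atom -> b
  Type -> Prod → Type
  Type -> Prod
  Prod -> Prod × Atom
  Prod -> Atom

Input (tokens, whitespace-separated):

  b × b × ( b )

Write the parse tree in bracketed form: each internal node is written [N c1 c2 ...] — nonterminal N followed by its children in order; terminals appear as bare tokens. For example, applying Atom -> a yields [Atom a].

[Type [Prod [Prod [Prod [Atom b]] × [Atom b]] × [Atom ( [Type [Prod [Atom b]]] )]]]

Type
Prod
Prod × Atom
Prod × Atom × Atom
Atom × Atom × Atom
b × Atom × Atom
b × b × Atom
b × b × ( Type )
b × b × ( Prod )
b × b × ( Atom )
b × b × ( b )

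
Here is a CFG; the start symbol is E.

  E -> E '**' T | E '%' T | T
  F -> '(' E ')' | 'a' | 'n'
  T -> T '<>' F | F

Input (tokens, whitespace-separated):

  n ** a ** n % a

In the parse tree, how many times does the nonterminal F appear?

4

[E [E [E [E [T [F n]]] ** [T [F a]]] ** [T [F n]]] % [T [F a]]]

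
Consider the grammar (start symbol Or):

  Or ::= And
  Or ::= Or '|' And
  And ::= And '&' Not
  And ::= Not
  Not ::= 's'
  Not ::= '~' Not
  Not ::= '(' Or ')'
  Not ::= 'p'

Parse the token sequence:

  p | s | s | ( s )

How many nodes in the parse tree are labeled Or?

[Or [Or [Or [Or [And [Not p]]] | [And [Not s]]] | [And [Not s]]] | [And [Not ( [Or [And [Not s]]] )]]]

5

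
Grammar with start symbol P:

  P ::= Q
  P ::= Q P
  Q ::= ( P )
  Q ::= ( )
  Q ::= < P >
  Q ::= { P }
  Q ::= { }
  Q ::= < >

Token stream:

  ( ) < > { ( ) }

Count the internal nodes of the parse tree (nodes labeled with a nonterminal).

8

[P [Q ( )] [P [Q < >] [P [Q { [P [Q ( )]] }]]]]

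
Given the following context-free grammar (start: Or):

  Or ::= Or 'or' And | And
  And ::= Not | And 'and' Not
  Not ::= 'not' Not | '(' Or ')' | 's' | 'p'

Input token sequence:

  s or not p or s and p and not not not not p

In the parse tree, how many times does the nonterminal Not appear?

10

[Or [Or [Or [And [Not s]]] or [And [Not not [Not p]]]] or [And [And [And [Not s]] and [Not p]] and [Not not [Not not [Not not [Not not [Not p]]]]]]]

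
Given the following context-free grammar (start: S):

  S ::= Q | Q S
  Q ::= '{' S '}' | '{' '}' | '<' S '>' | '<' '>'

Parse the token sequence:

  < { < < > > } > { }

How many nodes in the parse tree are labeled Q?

5

[S [Q < [S [Q { [S [Q < [S [Q < >]] >]] }]] >] [S [Q { }]]]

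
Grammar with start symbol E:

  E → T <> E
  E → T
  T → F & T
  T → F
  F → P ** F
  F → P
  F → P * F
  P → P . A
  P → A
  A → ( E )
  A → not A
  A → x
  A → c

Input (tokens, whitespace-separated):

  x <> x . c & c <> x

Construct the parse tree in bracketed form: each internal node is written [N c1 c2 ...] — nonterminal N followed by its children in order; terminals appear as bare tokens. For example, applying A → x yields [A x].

E
T <> E
F <> E
P <> E
A <> E
x <> E
x <> T <> E
x <> F & T <> E
x <> P & T <> E
x <> P . A & T <> E
x <> A . A & T <> E
x <> x . A & T <> E
x <> x . c & T <> E
x <> x . c & F <> E
x <> x . c & P <> E
x <> x . c & A <> E
x <> x . c & c <> E
x <> x . c & c <> T
x <> x . c & c <> F
x <> x . c & c <> P
x <> x . c & c <> A
x <> x . c & c <> x

[E [T [F [P [A x]]]] <> [E [T [F [P [P [A x]] . [A c]]] & [T [F [P [A c]]]]] <> [E [T [F [P [A x]]]]]]]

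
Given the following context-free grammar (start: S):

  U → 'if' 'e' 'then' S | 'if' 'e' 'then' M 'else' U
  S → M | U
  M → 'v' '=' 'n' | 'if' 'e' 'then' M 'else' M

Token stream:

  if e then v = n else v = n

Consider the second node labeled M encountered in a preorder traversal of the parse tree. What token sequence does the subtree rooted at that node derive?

[S [M if e then [M v = n] else [M v = n]]]

v = n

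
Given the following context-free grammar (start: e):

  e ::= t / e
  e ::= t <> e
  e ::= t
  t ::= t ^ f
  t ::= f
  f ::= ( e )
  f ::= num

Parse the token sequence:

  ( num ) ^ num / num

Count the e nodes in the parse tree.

[e [t [t [f ( [e [t [f num]]] )]] ^ [f num]] / [e [t [f num]]]]

3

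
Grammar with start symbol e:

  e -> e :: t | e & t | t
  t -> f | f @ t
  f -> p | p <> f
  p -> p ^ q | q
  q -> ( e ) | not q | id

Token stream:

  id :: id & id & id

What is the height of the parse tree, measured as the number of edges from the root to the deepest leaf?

8

[e [e [e [e [t [f [p [q id]]]]] :: [t [f [p [q id]]]]] & [t [f [p [q id]]]]] & [t [f [p [q id]]]]]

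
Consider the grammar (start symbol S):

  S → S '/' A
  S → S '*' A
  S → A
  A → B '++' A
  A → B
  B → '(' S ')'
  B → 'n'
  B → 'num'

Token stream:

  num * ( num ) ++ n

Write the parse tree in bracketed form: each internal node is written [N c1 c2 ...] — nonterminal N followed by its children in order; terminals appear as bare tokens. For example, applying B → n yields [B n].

S
S * A
A * A
B * A
num * A
num * B ++ A
num * ( S ) ++ A
num * ( A ) ++ A
num * ( B ) ++ A
num * ( num ) ++ A
num * ( num ) ++ B
num * ( num ) ++ n

[S [S [A [B num]]] * [A [B ( [S [A [B num]]] )] ++ [A [B n]]]]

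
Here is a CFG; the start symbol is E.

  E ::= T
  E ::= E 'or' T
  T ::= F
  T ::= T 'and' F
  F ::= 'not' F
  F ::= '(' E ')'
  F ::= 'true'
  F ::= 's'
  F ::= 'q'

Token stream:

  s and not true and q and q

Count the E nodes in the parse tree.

1

[E [T [T [T [T [F s]] and [F not [F true]]] and [F q]] and [F q]]]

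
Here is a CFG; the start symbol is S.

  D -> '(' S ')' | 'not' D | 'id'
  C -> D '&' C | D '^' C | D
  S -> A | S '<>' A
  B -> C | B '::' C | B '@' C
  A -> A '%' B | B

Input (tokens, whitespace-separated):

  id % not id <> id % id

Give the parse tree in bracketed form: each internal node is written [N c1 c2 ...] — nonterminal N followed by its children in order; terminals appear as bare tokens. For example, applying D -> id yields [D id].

[S [S [A [A [B [C [D id]]]] % [B [C [D not [D id]]]]]] <> [A [A [B [C [D id]]]] % [B [C [D id]]]]]

S
S <> A
A <> A
A % B <> A
B % B <> A
C % B <> A
D % B <> A
id % B <> A
id % C <> A
id % D <> A
id % not D <> A
id % not id <> A
id % not id <> A % B
id % not id <> B % B
id % not id <> C % B
id % not id <> D % B
id % not id <> id % B
id % not id <> id % C
id % not id <> id % D
id % not id <> id % id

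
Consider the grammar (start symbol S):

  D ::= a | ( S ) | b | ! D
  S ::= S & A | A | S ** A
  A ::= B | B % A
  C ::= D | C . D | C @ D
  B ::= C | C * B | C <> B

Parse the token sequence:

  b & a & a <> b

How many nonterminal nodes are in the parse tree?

18

[S [S [S [A [B [C [D b]]]]] & [A [B [C [D a]]]]] & [A [B [C [D a]] <> [B [C [D b]]]]]]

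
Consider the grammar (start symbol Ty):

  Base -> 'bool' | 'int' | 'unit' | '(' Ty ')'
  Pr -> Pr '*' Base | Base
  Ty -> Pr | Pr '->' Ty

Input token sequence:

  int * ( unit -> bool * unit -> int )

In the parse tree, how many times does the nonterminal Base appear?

6

[Ty [Pr [Pr [Base int]] * [Base ( [Ty [Pr [Base unit]] -> [Ty [Pr [Pr [Base bool]] * [Base unit]] -> [Ty [Pr [Base int]]]]] )]]]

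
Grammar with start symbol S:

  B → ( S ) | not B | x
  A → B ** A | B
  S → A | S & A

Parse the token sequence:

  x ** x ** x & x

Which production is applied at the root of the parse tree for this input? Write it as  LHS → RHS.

S → S & A

[S [S [A [B x] ** [A [B x] ** [A [B x]]]]] & [A [B x]]]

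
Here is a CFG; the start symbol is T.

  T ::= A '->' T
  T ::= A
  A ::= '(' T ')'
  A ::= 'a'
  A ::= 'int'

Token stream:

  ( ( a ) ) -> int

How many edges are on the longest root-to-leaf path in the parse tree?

[T [A ( [T [A ( [T [A a]] )]] )] -> [T [A int]]]

6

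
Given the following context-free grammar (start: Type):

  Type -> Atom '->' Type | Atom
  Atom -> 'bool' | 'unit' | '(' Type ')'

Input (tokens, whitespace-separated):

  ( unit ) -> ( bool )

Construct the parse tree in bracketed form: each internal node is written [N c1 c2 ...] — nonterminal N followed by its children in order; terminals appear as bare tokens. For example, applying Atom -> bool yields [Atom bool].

[Type [Atom ( [Type [Atom unit]] )] -> [Type [Atom ( [Type [Atom bool]] )]]]

Type
Atom -> Type
( Type ) -> Type
( Atom ) -> Type
( unit ) -> Type
( unit ) -> Atom
( unit ) -> ( Type )
( unit ) -> ( Atom )
( unit ) -> ( bool )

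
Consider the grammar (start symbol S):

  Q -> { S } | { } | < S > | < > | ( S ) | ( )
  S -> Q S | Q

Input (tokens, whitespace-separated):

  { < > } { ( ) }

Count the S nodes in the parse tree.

4

[S [Q { [S [Q < >]] }] [S [Q { [S [Q ( )]] }]]]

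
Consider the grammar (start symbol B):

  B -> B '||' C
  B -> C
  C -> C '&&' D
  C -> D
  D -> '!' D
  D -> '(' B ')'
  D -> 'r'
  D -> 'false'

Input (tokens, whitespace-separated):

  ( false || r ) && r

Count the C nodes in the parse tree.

4

[B [C [C [D ( [B [B [C [D false]]] || [C [D r]]] )]] && [D r]]]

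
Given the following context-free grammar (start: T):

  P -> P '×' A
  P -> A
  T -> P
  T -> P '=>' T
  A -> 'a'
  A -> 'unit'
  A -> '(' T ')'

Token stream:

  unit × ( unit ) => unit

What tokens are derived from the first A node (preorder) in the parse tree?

[T [P [P [A unit]] × [A ( [T [P [A unit]]] )]] => [T [P [A unit]]]]

unit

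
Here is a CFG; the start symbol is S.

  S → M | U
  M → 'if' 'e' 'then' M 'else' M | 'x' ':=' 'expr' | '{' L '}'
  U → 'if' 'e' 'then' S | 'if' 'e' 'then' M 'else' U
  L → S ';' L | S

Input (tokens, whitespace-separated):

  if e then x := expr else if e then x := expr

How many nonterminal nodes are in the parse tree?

6

[S [U if e then [M x := expr] else [U if e then [S [M x := expr]]]]]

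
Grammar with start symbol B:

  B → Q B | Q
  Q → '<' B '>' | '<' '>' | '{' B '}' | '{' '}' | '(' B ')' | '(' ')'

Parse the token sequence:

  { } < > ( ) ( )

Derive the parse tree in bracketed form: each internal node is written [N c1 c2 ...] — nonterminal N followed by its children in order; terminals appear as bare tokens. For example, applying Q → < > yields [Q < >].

[B [Q { }] [B [Q < >] [B [Q ( )] [B [Q ( )]]]]]

B
Q B
{ } B
{ } Q B
{ } < > B
{ } < > Q B
{ } < > ( ) B
{ } < > ( ) Q
{ } < > ( ) ( )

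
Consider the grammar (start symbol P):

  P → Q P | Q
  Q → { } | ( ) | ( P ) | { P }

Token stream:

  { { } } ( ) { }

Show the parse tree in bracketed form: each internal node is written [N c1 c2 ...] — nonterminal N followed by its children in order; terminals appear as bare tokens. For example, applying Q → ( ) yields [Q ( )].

[P [Q { [P [Q { }]] }] [P [Q ( )] [P [Q { }]]]]

P
Q P
{ P } P
{ Q } P
{ { } } P
{ { } } Q P
{ { } } ( ) P
{ { } } ( ) Q
{ { } } ( ) { }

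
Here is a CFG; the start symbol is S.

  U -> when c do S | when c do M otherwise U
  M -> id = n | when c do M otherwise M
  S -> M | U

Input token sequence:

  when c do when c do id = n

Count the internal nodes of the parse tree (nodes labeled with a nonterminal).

6

[S [U when c do [S [U when c do [S [M id = n]]]]]]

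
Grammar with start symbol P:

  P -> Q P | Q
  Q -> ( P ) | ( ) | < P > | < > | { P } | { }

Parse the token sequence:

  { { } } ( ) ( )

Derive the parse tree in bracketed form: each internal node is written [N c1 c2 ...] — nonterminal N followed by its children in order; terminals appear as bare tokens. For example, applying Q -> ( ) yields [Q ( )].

P
Q P
{ P } P
{ Q } P
{ { } } P
{ { } } Q P
{ { } } ( ) P
{ { } } ( ) Q
{ { } } ( ) ( )

[P [Q { [P [Q { }]] }] [P [Q ( )] [P [Q ( )]]]]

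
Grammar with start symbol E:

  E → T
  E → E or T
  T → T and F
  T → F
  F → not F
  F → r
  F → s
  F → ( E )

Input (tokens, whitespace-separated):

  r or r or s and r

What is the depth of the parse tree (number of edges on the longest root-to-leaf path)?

[E [E [E [T [F r]]] or [T [F r]]] or [T [T [F s]] and [F r]]]

5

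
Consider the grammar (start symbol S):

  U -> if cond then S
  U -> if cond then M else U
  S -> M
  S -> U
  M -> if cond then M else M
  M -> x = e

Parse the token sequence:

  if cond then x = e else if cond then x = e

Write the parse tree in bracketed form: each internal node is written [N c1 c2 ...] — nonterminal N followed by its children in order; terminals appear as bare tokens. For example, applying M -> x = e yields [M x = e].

S
U
if cond then M else U
if cond then x = e else U
if cond then x = e else if cond then S
if cond then x = e else if cond then M
if cond then x = e else if cond then x = e

[S [U if cond then [M x = e] else [U if cond then [S [M x = e]]]]]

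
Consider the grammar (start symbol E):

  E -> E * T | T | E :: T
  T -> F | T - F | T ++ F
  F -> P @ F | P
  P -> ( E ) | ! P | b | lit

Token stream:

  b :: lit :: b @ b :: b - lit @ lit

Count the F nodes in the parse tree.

7

[E [E [E [E [T [F [P b]]]] :: [T [F [P lit]]]] :: [T [F [P b] @ [F [P b]]]]] :: [T [T [F [P b]]] - [F [P lit] @ [F [P lit]]]]]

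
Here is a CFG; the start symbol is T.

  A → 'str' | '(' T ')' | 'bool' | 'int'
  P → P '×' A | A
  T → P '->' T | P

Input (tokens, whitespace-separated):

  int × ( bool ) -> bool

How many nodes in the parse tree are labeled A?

[T [P [P [A int]] × [A ( [T [P [A bool]]] )]] -> [T [P [A bool]]]]

4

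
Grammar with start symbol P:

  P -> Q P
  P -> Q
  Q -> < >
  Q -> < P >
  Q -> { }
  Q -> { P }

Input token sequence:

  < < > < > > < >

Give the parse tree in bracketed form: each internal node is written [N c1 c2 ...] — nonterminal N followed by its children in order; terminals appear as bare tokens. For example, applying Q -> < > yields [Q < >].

P
Q P
< P > P
< Q P > P
< < > P > P
< < > Q > P
< < > < > > P
< < > < > > Q
< < > < > > < >

[P [Q < [P [Q < >] [P [Q < >]]] >] [P [Q < >]]]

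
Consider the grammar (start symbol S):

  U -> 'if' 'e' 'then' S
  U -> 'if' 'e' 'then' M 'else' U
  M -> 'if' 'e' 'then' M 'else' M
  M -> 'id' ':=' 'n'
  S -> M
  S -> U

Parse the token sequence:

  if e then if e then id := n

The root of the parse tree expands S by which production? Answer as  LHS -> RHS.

S -> U

[S [U if e then [S [U if e then [S [M id := n]]]]]]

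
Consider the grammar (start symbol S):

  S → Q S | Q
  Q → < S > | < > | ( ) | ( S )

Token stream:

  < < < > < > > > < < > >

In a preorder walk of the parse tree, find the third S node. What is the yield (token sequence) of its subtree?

[S [Q < [S [Q < [S [Q < >] [S [Q < >]]] >]] >] [S [Q < [S [Q < >]] >]]]

< > < >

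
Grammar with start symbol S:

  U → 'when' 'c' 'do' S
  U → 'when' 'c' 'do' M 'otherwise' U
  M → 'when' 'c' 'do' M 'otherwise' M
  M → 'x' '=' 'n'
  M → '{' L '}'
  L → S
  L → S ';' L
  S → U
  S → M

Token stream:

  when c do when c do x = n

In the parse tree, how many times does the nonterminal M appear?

1

[S [U when c do [S [U when c do [S [M x = n]]]]]]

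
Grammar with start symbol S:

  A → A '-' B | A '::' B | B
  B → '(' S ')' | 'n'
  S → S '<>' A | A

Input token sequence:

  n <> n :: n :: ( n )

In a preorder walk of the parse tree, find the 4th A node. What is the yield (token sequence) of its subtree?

[S [S [A [B n]]] <> [A [A [A [B n]] :: [B n]] :: [B ( [S [A [B n]]] )]]]

n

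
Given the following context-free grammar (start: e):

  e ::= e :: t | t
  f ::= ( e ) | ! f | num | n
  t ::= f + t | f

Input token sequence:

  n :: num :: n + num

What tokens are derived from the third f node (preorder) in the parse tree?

n

[e [e [e [t [f n]]] :: [t [f num]]] :: [t [f n] + [t [f num]]]]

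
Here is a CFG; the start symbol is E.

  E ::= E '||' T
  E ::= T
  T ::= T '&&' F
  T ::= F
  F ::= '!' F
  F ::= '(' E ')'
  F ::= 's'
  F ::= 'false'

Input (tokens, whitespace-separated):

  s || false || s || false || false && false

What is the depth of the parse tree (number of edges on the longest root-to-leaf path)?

7

[E [E [E [E [E [T [F s]]] || [T [F false]]] || [T [F s]]] || [T [F false]]] || [T [T [F false]] && [F false]]]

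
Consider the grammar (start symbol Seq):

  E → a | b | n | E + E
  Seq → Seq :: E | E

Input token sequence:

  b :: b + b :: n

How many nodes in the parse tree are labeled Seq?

3

[Seq [Seq [Seq [E b]] :: [E [E b] + [E b]]] :: [E n]]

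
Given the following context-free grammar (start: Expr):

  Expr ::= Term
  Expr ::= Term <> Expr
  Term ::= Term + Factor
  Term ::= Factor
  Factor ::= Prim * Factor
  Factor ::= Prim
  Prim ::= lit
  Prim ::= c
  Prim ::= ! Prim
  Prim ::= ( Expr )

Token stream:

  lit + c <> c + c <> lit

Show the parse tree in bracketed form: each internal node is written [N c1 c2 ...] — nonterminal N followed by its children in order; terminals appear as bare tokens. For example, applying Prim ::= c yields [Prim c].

[Expr [Term [Term [Factor [Prim lit]]] + [Factor [Prim c]]] <> [Expr [Term [Term [Factor [Prim c]]] + [Factor [Prim c]]] <> [Expr [Term [Factor [Prim lit]]]]]]

Expr
Term <> Expr
Term + Factor <> Expr
Factor + Factor <> Expr
Prim + Factor <> Expr
lit + Factor <> Expr
lit + Prim <> Expr
lit + c <> Expr
lit + c <> Term <> Expr
lit + c <> Term + Factor <> Expr
lit + c <> Factor + Factor <> Expr
lit + c <> Prim + Factor <> Expr
lit + c <> c + Factor <> Expr
lit + c <> c + Prim <> Expr
lit + c <> c + c <> Expr
lit + c <> c + c <> Term
lit + c <> c + c <> Factor
lit + c <> c + c <> Prim
lit + c <> c + c <> lit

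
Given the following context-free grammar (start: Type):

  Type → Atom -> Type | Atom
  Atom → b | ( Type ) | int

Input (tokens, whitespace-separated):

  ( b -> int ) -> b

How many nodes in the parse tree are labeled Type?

4

[Type [Atom ( [Type [Atom b] -> [Type [Atom int]]] )] -> [Type [Atom b]]]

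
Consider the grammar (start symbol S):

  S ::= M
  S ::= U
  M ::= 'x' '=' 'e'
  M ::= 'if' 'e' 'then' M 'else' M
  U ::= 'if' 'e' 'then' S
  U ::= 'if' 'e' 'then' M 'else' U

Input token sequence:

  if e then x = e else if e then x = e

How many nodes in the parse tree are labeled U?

[S [U if e then [M x = e] else [U if e then [S [M x = e]]]]]

2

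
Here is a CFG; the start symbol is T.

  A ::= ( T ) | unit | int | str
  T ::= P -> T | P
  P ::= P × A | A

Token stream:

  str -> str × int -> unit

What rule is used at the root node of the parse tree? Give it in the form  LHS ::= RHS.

T ::= P -> T

[T [P [A str]] -> [T [P [P [A str]] × [A int]] -> [T [P [A unit]]]]]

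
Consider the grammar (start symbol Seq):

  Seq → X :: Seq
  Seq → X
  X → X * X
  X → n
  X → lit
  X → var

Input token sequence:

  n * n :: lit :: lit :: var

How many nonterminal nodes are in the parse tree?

[Seq [X [X n] * [X n]] :: [Seq [X lit] :: [Seq [X lit] :: [Seq [X var]]]]]

10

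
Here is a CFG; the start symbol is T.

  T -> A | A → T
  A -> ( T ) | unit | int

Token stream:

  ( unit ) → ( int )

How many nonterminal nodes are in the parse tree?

[T [A ( [T [A unit]] )] → [T [A ( [T [A int]] )]]]

8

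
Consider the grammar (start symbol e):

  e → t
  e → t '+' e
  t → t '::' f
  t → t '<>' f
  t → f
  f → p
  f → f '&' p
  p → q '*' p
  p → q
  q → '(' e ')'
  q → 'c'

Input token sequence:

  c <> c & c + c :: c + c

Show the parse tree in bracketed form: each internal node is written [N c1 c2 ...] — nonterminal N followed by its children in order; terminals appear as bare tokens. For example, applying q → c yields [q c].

[e [t [t [f [p [q c]]]] <> [f [f [p [q c]]] & [p [q c]]]] + [e [t [t [f [p [q c]]]] :: [f [p [q c]]]] + [e [t [f [p [q c]]]]]]]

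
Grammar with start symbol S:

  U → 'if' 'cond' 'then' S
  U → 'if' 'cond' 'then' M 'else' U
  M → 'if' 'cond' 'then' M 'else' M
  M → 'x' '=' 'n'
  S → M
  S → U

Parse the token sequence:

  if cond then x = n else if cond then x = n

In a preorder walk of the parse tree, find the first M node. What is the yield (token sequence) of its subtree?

[S [U if cond then [M x = n] else [U if cond then [S [M x = n]]]]]

x = n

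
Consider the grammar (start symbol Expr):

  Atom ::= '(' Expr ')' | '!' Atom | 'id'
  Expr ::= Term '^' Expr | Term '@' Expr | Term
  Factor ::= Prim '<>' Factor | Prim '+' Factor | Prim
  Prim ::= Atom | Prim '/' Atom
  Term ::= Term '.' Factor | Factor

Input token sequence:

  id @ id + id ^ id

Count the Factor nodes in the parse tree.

4

[Expr [Term [Factor [Prim [Atom id]]]] @ [Expr [Term [Factor [Prim [Atom id]] + [Factor [Prim [Atom id]]]]] ^ [Expr [Term [Factor [Prim [Atom id]]]]]]]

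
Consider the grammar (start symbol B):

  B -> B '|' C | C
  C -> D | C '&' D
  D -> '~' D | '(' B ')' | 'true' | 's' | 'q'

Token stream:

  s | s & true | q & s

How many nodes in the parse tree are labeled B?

3

[B [B [B [C [D s]]] | [C [C [D s]] & [D true]]] | [C [C [D q]] & [D s]]]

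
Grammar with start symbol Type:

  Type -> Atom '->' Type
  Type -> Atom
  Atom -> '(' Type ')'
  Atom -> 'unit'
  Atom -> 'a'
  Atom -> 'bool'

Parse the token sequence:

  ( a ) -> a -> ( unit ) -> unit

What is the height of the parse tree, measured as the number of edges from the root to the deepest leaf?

6

[Type [Atom ( [Type [Atom a]] )] -> [Type [Atom a] -> [Type [Atom ( [Type [Atom unit]] )] -> [Type [Atom unit]]]]]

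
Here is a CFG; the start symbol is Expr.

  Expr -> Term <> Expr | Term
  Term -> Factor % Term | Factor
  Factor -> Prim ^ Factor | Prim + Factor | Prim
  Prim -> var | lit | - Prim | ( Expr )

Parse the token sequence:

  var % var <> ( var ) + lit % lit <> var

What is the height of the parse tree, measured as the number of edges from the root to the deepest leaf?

[Expr [Term [Factor [Prim var]] % [Term [Factor [Prim var]]]] <> [Expr [Term [Factor [Prim ( [Expr [Term [Factor [Prim var]]]] )] + [Factor [Prim lit]]] % [Term [Factor [Prim lit]]]] <> [Expr [Term [Factor [Prim var]]]]]]

9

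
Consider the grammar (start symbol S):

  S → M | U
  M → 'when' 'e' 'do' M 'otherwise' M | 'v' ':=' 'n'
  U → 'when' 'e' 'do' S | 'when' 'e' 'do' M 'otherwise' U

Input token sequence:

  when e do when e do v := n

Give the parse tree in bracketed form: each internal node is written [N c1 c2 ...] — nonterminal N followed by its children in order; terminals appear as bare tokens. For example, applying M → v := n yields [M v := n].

[S [U when e do [S [U when e do [S [M v := n]]]]]]

S
U
when e do S
when e do U
when e do when e do S
when e do when e do M
when e do when e do v := n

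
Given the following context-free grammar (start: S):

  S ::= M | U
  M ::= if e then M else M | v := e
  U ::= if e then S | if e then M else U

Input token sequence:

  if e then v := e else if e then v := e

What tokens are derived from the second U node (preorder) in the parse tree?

if e then v := e

[S [U if e then [M v := e] else [U if e then [S [M v := e]]]]]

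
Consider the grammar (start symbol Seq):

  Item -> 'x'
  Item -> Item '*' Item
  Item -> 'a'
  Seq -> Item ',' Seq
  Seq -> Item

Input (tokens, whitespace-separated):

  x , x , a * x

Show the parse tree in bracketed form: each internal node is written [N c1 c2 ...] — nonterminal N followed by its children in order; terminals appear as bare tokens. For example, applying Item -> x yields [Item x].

[Seq [Item x] , [Seq [Item x] , [Seq [Item [Item a] * [Item x]]]]]

Seq
Item , Seq
x , Seq
x , Item , Seq
x , x , Seq
x , x , Item
x , x , Item * Item
x , x , a * Item
x , x , a * x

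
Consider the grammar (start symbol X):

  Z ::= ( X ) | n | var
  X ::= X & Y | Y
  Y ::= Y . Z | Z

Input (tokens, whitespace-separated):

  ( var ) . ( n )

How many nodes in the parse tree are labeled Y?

4

[X [Y [Y [Z ( [X [Y [Z var]]] )]] . [Z ( [X [Y [Z n]]] )]]]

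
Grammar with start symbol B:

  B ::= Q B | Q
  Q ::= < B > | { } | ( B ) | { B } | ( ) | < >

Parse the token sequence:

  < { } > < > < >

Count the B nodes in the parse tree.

[B [Q < [B [Q { }]] >] [B [Q < >] [B [Q < >]]]]

4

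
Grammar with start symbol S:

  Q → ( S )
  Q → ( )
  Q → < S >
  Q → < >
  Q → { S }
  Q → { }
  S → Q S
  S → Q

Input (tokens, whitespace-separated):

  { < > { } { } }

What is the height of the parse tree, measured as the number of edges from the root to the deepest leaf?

6

[S [Q { [S [Q < >] [S [Q { }] [S [Q { }]]]] }]]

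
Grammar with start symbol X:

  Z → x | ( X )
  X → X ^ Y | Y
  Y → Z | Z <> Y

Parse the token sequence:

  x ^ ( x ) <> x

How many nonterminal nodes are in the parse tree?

[X [X [Y [Z x]]] ^ [Y [Z ( [X [Y [Z x]]] )] <> [Y [Z x]]]]

11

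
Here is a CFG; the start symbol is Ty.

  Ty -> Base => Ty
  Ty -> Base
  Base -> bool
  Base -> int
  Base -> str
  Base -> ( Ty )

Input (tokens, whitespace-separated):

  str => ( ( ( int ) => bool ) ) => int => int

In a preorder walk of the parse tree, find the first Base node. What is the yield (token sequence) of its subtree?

str

[Ty [Base str] => [Ty [Base ( [Ty [Base ( [Ty [Base ( [Ty [Base int]] )] => [Ty [Base bool]]] )]] )] => [Ty [Base int] => [Ty [Base int]]]]]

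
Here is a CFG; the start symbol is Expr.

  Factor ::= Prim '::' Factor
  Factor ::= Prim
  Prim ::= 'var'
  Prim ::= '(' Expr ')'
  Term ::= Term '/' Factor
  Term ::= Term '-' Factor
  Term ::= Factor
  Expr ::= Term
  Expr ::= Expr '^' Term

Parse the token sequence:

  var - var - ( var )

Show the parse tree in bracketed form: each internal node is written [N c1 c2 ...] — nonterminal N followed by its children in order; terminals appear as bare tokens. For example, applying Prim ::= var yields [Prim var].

[Expr [Term [Term [Term [Factor [Prim var]]] - [Factor [Prim var]]] - [Factor [Prim ( [Expr [Term [Factor [Prim var]]]] )]]]]

Expr
Term
Term - Factor
Term - Factor - Factor
Factor - Factor - Factor
Prim - Factor - Factor
var - Factor - Factor
var - Prim - Factor
var - var - Factor
var - var - Prim
var - var - ( Expr )
var - var - ( Term )
var - var - ( Factor )
var - var - ( Prim )
var - var - ( var )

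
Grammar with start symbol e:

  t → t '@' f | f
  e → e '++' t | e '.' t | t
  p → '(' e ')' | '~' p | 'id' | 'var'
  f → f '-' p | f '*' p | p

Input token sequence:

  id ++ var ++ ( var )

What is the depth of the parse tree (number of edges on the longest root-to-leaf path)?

[e [e [e [t [f [p id]]]] ++ [t [f [p var]]]] ++ [t [f [p ( [e [t [f [p var]]]] )]]]]

8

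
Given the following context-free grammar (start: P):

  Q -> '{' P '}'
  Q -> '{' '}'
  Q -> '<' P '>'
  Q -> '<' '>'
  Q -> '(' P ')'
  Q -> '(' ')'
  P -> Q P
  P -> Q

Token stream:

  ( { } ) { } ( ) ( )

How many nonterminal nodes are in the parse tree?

[P [Q ( [P [Q { }]] )] [P [Q { }] [P [Q ( )] [P [Q ( )]]]]]

10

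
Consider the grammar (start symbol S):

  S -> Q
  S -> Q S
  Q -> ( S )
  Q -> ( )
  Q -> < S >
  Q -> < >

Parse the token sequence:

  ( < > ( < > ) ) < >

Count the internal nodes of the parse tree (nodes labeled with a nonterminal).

[S [Q ( [S [Q < >] [S [Q ( [S [Q < >]] )]]] )] [S [Q < >]]]

10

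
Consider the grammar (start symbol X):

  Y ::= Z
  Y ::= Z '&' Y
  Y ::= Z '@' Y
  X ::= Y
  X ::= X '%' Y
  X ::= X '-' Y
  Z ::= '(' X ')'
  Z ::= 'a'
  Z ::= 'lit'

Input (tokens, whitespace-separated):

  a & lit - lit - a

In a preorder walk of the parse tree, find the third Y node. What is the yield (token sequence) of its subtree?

lit

[X [X [X [Y [Z a] & [Y [Z lit]]]] - [Y [Z lit]]] - [Y [Z a]]]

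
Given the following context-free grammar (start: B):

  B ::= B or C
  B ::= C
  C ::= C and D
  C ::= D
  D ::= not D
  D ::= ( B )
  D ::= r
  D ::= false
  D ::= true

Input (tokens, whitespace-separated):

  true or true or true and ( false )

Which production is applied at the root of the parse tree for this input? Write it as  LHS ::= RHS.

B ::= B or C

[B [B [B [C [D true]]] or [C [D true]]] or [C [C [D true]] and [D ( [B [C [D false]]] )]]]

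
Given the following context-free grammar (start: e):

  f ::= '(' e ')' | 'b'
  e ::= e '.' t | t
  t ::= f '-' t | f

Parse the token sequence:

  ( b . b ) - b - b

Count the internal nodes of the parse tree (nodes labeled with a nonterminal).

[e [t [f ( [e [e [t [f b]]] . [t [f b]]] )] - [t [f b] - [t [f b]]]]]

13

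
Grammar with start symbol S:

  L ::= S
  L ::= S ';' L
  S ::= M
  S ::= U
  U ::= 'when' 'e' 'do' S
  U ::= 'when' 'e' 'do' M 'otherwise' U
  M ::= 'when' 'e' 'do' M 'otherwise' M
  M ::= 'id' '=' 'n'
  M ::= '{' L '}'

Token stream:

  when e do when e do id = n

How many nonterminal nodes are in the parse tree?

[S [U when e do [S [U when e do [S [M id = n]]]]]]

6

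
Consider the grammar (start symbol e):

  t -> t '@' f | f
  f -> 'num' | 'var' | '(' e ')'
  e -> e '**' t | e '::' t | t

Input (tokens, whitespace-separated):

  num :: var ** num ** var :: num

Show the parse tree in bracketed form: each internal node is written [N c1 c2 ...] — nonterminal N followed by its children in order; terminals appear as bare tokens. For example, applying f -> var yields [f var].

[e [e [e [e [e [t [f num]]] :: [t [f var]]] ** [t [f num]]] ** [t [f var]]] :: [t [f num]]]

e
e :: t
e ** t :: t
e ** t ** t :: t
e :: t ** t ** t :: t
t :: t ** t ** t :: t
f :: t ** t ** t :: t
num :: t ** t ** t :: t
num :: f ** t ** t :: t
num :: var ** t ** t :: t
num :: var ** f ** t :: t
num :: var ** num ** t :: t
num :: var ** num ** f :: t
num :: var ** num ** var :: t
num :: var ** num ** var :: f
num :: var ** num ** var :: num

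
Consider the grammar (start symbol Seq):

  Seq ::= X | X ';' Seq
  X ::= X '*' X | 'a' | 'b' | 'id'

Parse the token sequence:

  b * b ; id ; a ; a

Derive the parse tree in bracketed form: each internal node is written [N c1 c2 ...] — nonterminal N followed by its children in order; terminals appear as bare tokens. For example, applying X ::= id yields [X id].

Seq
X ; Seq
X * X ; Seq
b * X ; Seq
b * b ; Seq
b * b ; X ; Seq
b * b ; id ; Seq
b * b ; id ; X ; Seq
b * b ; id ; a ; Seq
b * b ; id ; a ; X
b * b ; id ; a ; a

[Seq [X [X b] * [X b]] ; [Seq [X id] ; [Seq [X a] ; [Seq [X a]]]]]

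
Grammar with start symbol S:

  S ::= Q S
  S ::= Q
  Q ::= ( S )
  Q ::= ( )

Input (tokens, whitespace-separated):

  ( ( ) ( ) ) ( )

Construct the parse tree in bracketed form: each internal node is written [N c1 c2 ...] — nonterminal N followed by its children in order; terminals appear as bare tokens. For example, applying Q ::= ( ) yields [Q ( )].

[S [Q ( [S [Q ( )] [S [Q ( )]]] )] [S [Q ( )]]]

S
Q S
( S ) S
( Q S ) S
( ( ) S ) S
( ( ) Q ) S
( ( ) ( ) ) S
( ( ) ( ) ) Q
( ( ) ( ) ) ( )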